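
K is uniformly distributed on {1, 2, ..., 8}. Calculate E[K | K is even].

5

Given K is even, K is equally likely to be any of {2, 4, 6, 8}.
E[K | K is even] = (2 + 4 + 6 + 8) / 4 = 5.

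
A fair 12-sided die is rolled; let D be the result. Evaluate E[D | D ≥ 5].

17/2

Given D ≥ 5, D is equally likely to be any of {5, 6, 7, 8, 9, 10, 11, 12}.
E[D | D ≥ 5] = (5 + 6 + 7 + 8 + 9 + 10 + 11 + 12) / 8 = 17/2.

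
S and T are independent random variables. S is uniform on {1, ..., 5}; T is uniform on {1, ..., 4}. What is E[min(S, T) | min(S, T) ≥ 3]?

Outcomes with min(S, T) ≥ 3: (3,3), (3,4), (4,3), (4,4), (5,3), (5,4), each with probability 1/20.
E[min(S, T) | min(S, T) ≥ 3] = (3 + 3 + 3 + 4 + 3 + 4) / 6 = 10/3.

10/3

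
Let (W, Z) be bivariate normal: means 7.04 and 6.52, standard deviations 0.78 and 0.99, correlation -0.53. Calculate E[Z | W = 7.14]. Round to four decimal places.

6.4527

The regression of Z on W has slope ρ·σ_Z/σ_W and passes through (μ_W, μ_Z).
E[Z | W=7.14] = 6.52 + (-0.53)·(0.99/0.78)·(7.14 − (7.04)) = 6.52 + (-0.67269)·(0.1) = 6.4527.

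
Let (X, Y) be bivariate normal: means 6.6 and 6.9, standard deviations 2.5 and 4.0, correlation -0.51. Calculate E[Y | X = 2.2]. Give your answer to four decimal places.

10.4904

The regression of Y on X has slope ρ·σ_Y/σ_X and passes through (μ_X, μ_Y).
E[Y | X=2.2] = 6.9 + (-0.51)·(4.0/2.5)·(2.2 − (6.6)) = 6.9 + (-0.816)·(-4.4) = 10.4904.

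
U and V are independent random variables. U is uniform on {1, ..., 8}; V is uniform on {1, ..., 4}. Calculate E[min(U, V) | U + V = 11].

Outcomes with U + V = 11: (7,4), (8,3), each with probability 1/32.
E[min(U, V) | U + V = 11] = (4 + 3) / 2 = 7/2.

7/2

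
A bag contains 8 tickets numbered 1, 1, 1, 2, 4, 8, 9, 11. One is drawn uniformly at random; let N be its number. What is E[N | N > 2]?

8

P(N > 2) = 1/2.
Σ over the event: 4·1/8 + 8·1/8 + 9·1/8 + 11·1/8 = 4.
E[N | N > 2] = (4) / (1/2) = 8.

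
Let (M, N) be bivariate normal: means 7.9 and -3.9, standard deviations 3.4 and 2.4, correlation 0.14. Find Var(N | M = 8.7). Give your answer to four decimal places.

5.6471

Var(N | M=x) = (1 − ρ²)·σ_N².
Var(N | M=8.7) = (2.4)²·(1 − (0.14)²) = 5.76·0.9804 = 5.6471.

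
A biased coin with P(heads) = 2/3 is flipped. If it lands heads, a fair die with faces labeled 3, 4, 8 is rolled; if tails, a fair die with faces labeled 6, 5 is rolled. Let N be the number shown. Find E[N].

31/6

E[N | heads] = (3+4+8)/3 = 5.
E[N | tails] = (6+5)/2 = 11/2.
By the law of total expectation,
E[N] = (2/3)·(5) + (1/3)·(11/2) = 31/6.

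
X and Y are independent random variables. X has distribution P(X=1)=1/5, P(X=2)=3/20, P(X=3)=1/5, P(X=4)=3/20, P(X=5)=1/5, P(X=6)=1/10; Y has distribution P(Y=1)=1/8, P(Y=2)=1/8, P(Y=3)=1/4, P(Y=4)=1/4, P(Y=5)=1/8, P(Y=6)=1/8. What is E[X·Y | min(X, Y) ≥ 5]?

88/3

P(min(X, Y) ≥ 5) = 3/40.
Summing XY·P(x,y) over outcomes with min(X, Y) ≥ 5 gives 11/5.
E[X·Y | min(X, Y) ≥ 5] = (11/5) / (3/40) = 88/3.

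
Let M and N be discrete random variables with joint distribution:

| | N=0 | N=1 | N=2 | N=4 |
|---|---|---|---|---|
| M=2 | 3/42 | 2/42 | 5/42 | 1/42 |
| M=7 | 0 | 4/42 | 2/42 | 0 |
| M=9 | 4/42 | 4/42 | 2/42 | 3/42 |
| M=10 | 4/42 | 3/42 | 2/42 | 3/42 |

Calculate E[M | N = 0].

82/11

P(N = 0) = 11/42.
Σ M·P over the event = 2·(3/42) + 9·(4/42) + 10·(4/42) = 41/21.
E[M | N = 0] = (41/21) / (11/42) = 82/11.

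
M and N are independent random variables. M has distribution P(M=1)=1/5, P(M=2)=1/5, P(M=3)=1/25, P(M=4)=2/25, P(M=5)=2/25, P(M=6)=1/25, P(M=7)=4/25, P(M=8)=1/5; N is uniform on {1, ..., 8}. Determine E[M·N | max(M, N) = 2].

8/3

P(max(M, N) = 2) = 3/40.
Summing MN·P(x,y) over outcomes with max(M, N) = 2 gives 1/5.
E[M·N | max(M, N) = 2] = (1/5) / (3/40) = 8/3.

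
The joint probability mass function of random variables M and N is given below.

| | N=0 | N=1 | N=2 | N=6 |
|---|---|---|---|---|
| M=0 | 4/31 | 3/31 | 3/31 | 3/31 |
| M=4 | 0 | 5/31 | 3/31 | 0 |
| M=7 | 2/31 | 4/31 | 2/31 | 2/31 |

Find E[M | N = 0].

P(N = 0) = 6/31.
Summing M·P(M=x,N=y) over the conditioning event gives 14/31.
E[M | N = 0] = (14/31) / (6/31) = 7/3.

7/3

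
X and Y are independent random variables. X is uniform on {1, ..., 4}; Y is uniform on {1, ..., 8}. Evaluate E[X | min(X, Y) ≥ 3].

P(min(X, Y) ≥ 3) = 3/8.
Summing X·P(x,y) over outcomes with min(X, Y) ≥ 3 gives 21/16.
E[X | min(X, Y) ≥ 3] = (21/16) / (3/8) = 7/2.

7/2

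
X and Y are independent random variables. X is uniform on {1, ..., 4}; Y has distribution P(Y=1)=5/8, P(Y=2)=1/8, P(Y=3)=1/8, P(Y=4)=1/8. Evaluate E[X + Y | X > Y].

P(X > Y) = 9/16.
Summing (X+Y)·P(x,y) over outcomes with X > Y gives 39/16.
E[X + Y | X > Y] = (39/16) / (9/16) = 13/3.

13/3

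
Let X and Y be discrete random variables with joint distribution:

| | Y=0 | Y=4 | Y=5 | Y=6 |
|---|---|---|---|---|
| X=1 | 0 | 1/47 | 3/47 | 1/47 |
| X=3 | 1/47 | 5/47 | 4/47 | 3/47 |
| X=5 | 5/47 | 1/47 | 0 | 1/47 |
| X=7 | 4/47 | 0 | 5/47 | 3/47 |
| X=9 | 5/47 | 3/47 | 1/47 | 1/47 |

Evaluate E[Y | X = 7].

P(X = 7) = 12/47.
Σ Y·P over the event = 0·(4/47) + 5·(5/47) + 6·(3/47) = 43/47.
E[Y | X = 7] = (43/47) / (12/47) = 43/12.

43/12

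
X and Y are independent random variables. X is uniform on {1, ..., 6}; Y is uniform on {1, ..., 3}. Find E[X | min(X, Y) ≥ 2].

4

P(min(X, Y) ≥ 2) = 5/9.
Summing X·P(x,y) over outcomes with min(X, Y) ≥ 2 gives 20/9.
E[X | min(X, Y) ≥ 2] = (20/9) / (5/9) = 4.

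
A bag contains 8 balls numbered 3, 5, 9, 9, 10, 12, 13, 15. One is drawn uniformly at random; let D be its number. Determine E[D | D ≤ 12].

8

P(D ≤ 12) = 3/4.
Σ over the event: 3·1/8 + 5·1/8 + 9·1/4 + 10·1/8 + 12·1/8 = 6.
E[D | D ≤ 12] = (6) / (3/4) = 8.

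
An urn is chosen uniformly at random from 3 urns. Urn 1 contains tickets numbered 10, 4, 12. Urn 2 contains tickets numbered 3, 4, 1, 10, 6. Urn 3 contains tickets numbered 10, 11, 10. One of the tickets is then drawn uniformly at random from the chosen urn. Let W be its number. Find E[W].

E[W | urn 1] = (10+4+12)/3 = 26/3.
E[W | urn 2] = (3+4+1+10+6)/5 = 24/5.
E[W | urn 3] = (10+11+10)/3 = 31/3.
By the law of total expectation,
E[W] = (1/3)·(26/3) + (1/3)·(24/5) + (1/3)·(31/3) = 119/15.

119/15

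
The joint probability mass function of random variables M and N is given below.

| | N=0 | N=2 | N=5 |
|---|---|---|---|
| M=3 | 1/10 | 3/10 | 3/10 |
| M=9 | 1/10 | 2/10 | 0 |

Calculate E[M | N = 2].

27/5

P(N = 2) = 1/2.
Summing M·P(M=x,N=y) over the conditioning event gives 27/10.
E[M | N = 2] = (27/10) / (1/2) = 27/5.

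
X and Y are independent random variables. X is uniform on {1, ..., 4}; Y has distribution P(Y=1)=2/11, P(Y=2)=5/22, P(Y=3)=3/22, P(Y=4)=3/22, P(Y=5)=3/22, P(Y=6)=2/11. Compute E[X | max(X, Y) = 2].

23/14

P(max(X, Y) = 2) = 7/44.
Summing X·P(x,y) over outcomes with max(X, Y) = 2 gives 23/88.
E[X | max(X, Y) = 2] = (23/88) / (7/44) = 23/14.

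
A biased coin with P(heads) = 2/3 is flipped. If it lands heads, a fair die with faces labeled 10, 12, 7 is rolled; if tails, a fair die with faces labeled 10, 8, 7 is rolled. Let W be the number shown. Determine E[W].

E[W | heads] = (10+12+7)/3 = 29/3.
E[W | tails] = (10+8+7)/3 = 25/3.
E[W] = (2/3)·(29/3) + (1/3)·(25/3) = 83/9.

83/9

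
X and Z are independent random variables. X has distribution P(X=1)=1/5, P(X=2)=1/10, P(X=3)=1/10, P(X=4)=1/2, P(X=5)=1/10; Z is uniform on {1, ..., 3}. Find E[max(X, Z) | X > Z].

83/21

P(X > Z) = 7/10.
Summing max(X,Z)·P(x,y) over outcomes with X > Z gives 83/30.
E[max(X, Z) | X > Z] = (83/30) / (7/10) = 83/21.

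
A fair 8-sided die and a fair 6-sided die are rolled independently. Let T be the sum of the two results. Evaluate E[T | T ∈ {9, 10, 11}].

P(T ∈ {9, 10, 11}) = 5/16.
Σ over the event: 9·1/8 + 10·5/48 + 11·1/12 = 37/12.
E[T | T ∈ {9, 10, 11}] = (37/12) / (5/16) = 148/15.

148/15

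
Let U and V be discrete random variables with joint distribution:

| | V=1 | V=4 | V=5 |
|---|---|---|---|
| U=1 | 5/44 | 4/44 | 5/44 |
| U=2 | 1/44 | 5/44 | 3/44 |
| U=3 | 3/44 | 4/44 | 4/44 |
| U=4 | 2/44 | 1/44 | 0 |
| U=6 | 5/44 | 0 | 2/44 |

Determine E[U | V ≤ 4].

P(V ≤ 4) = 15/22.
Summing U·P(U=x,V=y) over the conditioning event gives 21/11.
E[U | V ≤ 4] = (21/11) / (15/22) = 14/5.

14/5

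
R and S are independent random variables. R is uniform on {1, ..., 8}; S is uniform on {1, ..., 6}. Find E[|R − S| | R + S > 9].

P(R + S > 9) = 5/16.
Summing |R−S|·P(x,y) over outcomes with R + S > 9 gives 3/4.
E[|R − S| | R + S > 9] = (3/4) / (5/16) = 12/5.

12/5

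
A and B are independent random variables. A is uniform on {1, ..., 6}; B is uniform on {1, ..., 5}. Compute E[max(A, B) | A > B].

14/3

P(A > B) = 1/2.
Summing max(A,B)·P(x,y) over outcomes with A > B gives 7/3.
E[max(A, B) | A > B] = (7/3) / (1/2) = 14/3.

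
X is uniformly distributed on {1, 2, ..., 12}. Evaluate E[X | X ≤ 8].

9/2

Given X ≤ 8, X is equally likely to be any of {1, 2, 3, 4, 5, 6, 7, 8}.
E[X | X ≤ 8] = (1 + 2 + 3 + 4 + 5 + 6 + 7 + 8) / 8 = 9/2.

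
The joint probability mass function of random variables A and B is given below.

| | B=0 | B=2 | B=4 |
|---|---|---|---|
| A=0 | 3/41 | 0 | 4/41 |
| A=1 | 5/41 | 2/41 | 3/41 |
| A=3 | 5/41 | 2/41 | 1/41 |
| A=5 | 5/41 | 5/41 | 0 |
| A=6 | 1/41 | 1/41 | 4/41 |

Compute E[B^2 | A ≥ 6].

P(A ≥ 6) = 6/41.
Σ B^2·P over the event = 0·(1/41) + 4·(1/41) + 16·(4/41) = 68/41.
E[B^2 | A ≥ 6] = (68/41) / (6/41) = 34/3.

34/3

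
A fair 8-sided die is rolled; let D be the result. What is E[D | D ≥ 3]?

11/2

Given D ≥ 3, D is equally likely to be any of {3, 4, 5, 6, 7, 8}.
E[D | D ≥ 3] = (3 + 4 + 5 + 6 + 7 + 8) / 6 = 11/2.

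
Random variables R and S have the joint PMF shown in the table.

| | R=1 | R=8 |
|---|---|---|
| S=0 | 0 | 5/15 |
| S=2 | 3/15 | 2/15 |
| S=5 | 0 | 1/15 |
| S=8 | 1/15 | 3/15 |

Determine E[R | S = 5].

P(S = 5) = 1/15.
Σ R·P over the event = 8·(1/15) = 8/15.
E[R | S = 5] = (8/15) / (1/15) = 8.

8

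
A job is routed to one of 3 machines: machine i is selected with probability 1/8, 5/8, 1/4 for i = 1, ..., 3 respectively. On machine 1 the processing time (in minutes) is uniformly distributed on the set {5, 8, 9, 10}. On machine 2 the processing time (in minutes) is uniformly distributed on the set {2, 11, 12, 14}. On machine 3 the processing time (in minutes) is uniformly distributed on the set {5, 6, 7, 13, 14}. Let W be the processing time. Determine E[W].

299/32

E[W | machine 1] = (5+8+9+10)/4 = 8.
E[W | machine 2] = (2+11+12+14)/4 = 39/4.
E[W | machine 3] = (5+6+7+13+14)/5 = 9.
E[W] = (1/8)·(8) + (5/8)·(39/4) + (1/4)·(9) = 299/32.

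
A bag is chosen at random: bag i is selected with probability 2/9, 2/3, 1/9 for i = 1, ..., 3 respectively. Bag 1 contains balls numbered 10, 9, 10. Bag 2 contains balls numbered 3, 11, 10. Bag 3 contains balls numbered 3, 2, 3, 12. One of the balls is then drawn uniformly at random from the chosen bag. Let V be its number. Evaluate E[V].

E[V | bag 1] = (10+9+10)/3 = 29/3.
E[V | bag 2] = (3+11+10)/3 = 8.
E[V | bag 3] = (3+2+3+12)/4 = 5.
E[V] = (2/9)·(29/3) + (2/3)·(8) + (1/9)·(5) = 217/27.

217/27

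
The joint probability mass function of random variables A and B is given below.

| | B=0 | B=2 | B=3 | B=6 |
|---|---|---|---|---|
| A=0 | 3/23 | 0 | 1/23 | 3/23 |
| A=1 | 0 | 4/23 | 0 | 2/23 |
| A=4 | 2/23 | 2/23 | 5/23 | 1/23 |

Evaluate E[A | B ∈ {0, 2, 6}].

P(B ∈ {0, 2, 6}) = 17/23.
Σ A·P over the event = 0·(3/23) + 0·(3/23) + 1·(4/23) + 1·(2/23) + 4·(2/23) + 4·(2/23) + 4·(1/23) = 26/23.
E[A | B ∈ {0, 2, 6}] = (26/23) / (17/23) = 26/17.

26/17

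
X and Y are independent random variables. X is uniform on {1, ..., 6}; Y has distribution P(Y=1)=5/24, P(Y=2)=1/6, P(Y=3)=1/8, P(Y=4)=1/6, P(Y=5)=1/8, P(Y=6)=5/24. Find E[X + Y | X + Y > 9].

268/25

P(X + Y > 9) = 25/144.
Summing (X+Y)·P(x,y) over outcomes with X + Y > 9 gives 67/36.
E[X + Y | X + Y > 9] = (67/36) / (25/144) = 268/25.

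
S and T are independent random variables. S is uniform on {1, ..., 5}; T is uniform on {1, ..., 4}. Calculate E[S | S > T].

P(S > T) = 1/2.
Summing S·P(x,y) over outcomes with S > T gives 2.
E[S | S > T] = (2) / (1/2) = 4.

4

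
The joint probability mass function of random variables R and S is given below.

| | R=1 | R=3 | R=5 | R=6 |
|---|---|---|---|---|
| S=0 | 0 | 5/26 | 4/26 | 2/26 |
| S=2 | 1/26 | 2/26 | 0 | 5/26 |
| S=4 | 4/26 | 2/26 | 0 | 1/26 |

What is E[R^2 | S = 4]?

P(S = 4) = 7/26.
Σ R^2·P over the event = 1·(4/26) + 9·(2/26) + 36·(1/26) = 29/13.
E[R^2 | S = 4] = (29/13) / (7/26) = 58/7.

58/7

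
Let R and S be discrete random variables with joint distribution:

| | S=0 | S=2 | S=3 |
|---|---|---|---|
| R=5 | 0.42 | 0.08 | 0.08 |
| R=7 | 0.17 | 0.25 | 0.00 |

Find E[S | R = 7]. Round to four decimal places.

1.1905

P(R = 7) = 0.42.
Σ S·P over the event = 0·(0.17) + 2·(0.25) = 0.50.
E[S | R = 7] = (0.50) / (0.42) = 1.1905.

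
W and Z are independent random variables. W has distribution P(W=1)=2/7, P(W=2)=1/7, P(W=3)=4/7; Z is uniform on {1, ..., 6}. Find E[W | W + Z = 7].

P(W + Z = 7) = 1/6.
Summing W·P(x,y) over outcomes with W + Z = 7 gives 8/21.
E[W | W + Z = 7] = (8/21) / (1/6) = 16/7.

16/7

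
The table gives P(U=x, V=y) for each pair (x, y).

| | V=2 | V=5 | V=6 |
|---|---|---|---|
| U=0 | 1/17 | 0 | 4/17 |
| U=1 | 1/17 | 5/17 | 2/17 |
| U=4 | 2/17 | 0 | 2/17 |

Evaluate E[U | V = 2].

P(V = 2) = 4/17.
Σ U·P over the event = 0·(1/17) + 1·(1/17) + 4·(2/17) = 9/17.
E[U | V = 2] = (9/17) / (4/17) = 9/4.

9/4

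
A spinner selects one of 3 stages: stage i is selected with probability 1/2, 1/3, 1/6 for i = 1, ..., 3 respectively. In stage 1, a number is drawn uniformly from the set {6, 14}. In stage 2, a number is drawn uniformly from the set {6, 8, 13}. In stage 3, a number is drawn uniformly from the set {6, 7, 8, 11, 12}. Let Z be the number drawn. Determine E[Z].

E[Z | stage 1] = (6+14)/2 = 10.
E[Z | stage 2] = (6+8+13)/3 = 9.
E[Z | stage 3] = (6+7+8+11+12)/5 = 44/5.
E[Z] = (1/2)·(10) + (1/3)·(9) + (1/6)·(44/5) = 142/15.

142/15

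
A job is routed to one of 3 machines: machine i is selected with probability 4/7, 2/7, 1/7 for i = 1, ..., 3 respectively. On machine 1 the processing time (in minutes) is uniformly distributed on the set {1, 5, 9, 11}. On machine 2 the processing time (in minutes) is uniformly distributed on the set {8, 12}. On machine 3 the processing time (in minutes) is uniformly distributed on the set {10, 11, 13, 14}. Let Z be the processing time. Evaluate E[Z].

E[Z | machine 1] = (1+5+9+11)/4 = 13/2.
E[Z | machine 2] = (8+12)/2 = 10.
E[Z | machine 3] = (10+11+13+14)/4 = 12.
E[Z] = (4/7)·(13/2) + (2/7)·(10) + (1/7)·(12) = 58/7.

58/7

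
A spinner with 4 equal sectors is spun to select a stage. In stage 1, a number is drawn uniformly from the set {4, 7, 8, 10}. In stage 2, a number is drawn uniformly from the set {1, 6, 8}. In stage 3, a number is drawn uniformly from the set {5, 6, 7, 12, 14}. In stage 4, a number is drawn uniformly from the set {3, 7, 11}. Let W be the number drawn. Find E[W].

E[W | stage 1] = (4+7+8+10)/4 = 29/4.
E[W | stage 2] = (1+6+8)/3 = 5.
E[W | stage 3] = (5+6+7+12+14)/5 = 44/5.
E[W | stage 4] = (3+7+11)/3 = 7.
By the law of total expectation,
E[W] = (1/4)·(29/4) + (1/4)·(5) + (1/4)·(44/5) + (1/4)·(7) = 561/80.

561/80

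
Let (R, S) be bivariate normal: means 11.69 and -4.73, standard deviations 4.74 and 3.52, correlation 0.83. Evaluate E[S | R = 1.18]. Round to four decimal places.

E[S | R=x] = μ_S + ρ(σ_S/σ_R)(x − μ_R) for jointly normal variables.
E[S | R=1.18] = -4.73 + (0.83)·(3.52/4.74)·(1.18 − (11.69)) = -4.73 + (0.616371)·(-10.51) = -11.2081.

-11.2081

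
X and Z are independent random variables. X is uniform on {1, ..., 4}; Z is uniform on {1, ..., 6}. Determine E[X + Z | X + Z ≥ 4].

P(X + Z ≥ 4) = 7/8.
Summing (X+Z)·P(x,y) over outcomes with X + Z ≥ 4 gives 17/3.
E[X + Z | X + Z ≥ 4] = (17/3) / (7/8) = 136/21.

136/21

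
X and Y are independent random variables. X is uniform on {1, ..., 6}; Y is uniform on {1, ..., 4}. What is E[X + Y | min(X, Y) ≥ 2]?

7

P(min(X, Y) ≥ 2) = 5/8.
Summing (X+Y)·P(x,y) over outcomes with min(X, Y) ≥ 2 gives 35/8.
E[X + Y | min(X, Y) ≥ 2] = (35/8) / (5/8) = 7.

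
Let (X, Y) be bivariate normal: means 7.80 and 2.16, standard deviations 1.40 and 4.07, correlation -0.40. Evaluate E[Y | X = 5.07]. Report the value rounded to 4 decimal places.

5.3346

The regression of Y on X has slope ρ·σ_Y/σ_X and passes through (μ_X, μ_Y).
E[Y | X=5.07] = 2.16 + (-0.40)·(4.07/1.40)·(5.07 − (7.80)) = 2.16 + (-1.16286)·(-2.73) = 5.3346.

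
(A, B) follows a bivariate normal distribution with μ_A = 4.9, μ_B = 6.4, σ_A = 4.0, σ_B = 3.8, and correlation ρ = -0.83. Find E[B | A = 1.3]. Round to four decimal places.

9.2386

The regression of B on A has slope ρ·σ_B/σ_A and passes through (μ_A, μ_B).
E[B | A=1.3] = 6.4 + (-0.83)·(3.8/4.0)·(1.3 − (4.9)) = 6.4 + (-0.7885)·(-3.6) = 9.2386.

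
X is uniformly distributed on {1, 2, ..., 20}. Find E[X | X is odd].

Given X is odd, X is equally likely to be any of {1, 3, 5, 7, 9, 11, 13, 15, 17, 19}.
E[X | X is odd] = (1 + 3 + 5 + 7 + 9 + 11 + 13 + 15 + 17 + 19) / 10 = 10.

10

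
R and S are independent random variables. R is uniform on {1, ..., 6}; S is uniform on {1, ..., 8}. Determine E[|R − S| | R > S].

7/3

P(R > S) = 5/16.
Summing |R−S|·P(x,y) over outcomes with R > S gives 35/48.
E[|R − S| | R > S] = (35/48) / (5/16) = 7/3.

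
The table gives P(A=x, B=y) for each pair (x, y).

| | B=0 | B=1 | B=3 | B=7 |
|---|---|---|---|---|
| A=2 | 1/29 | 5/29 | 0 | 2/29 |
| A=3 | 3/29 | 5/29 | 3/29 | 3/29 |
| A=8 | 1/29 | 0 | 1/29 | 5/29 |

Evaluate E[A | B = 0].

19/5

P(B = 0) = 5/29.
Σ A·P over the event = 2·(1/29) + 3·(3/29) + 8·(1/29) = 19/29.
E[A | B = 0] = (19/29) / (5/29) = 19/5.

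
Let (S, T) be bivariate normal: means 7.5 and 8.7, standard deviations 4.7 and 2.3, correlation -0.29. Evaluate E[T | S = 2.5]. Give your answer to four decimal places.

The regression of T on S has slope ρ·σ_T/σ_S and passes through (μ_S, μ_T).
E[T | S=2.5] = 8.7 + (-0.29)·(2.3/4.7)·(2.5 − (7.5)) = 8.7 + (-0.14191)·(-5) = 9.4096.

9.4096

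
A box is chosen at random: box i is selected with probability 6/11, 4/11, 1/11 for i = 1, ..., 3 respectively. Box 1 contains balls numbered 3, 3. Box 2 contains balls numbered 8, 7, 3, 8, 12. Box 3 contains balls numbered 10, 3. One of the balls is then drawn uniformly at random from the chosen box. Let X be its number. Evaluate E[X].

E[X | box 1] = (3+3)/2 = 3.
E[X | box 2] = (8+7+3+8+12)/5 = 38/5.
E[X | box 3] = (10+3)/2 = 13/2.
By the law of total expectation,
E[X] = (6/11)·(3) + (4/11)·(38/5) + (1/11)·(13/2) = 549/110.

549/110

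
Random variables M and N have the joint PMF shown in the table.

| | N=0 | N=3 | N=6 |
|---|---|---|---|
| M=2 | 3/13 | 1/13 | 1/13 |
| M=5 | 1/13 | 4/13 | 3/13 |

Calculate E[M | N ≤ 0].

11/4

P(N ≤ 0) = 4/13.
Σ M·P over the event = 2·(3/13) + 5·(1/13) = 11/13.
E[M | N ≤ 0] = (11/13) / (4/13) = 11/4.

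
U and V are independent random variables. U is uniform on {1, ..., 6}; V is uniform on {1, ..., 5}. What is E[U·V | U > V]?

35/3

P(U > V) = 1/2.
Summing UV·P(x,y) over outcomes with U > V gives 35/6.
E[U·V | U > V] = (35/6) / (1/2) = 35/3.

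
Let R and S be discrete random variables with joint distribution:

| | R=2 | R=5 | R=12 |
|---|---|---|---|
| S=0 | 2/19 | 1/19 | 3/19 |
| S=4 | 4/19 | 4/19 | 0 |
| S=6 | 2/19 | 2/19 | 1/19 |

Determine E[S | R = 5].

P(R = 5) = 7/19.
Σ S·P over the event = 0·(1/19) + 4·(4/19) + 6·(2/19) = 28/19.
E[S | R = 5] = (28/19) / (7/19) = 4.

4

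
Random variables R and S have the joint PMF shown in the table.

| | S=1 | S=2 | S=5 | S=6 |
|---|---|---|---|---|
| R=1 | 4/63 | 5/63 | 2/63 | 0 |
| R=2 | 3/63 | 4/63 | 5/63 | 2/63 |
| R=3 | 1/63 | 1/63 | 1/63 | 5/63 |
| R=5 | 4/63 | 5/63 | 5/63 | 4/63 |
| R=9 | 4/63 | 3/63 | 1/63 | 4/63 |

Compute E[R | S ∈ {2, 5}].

117/32

P(S ∈ {2, 5}) = 32/63.
Summing R·P(R=x,S=y) over the conditioning event gives 13/7.
E[R | S ∈ {2, 5}] = (13/7) / (32/63) = 117/32.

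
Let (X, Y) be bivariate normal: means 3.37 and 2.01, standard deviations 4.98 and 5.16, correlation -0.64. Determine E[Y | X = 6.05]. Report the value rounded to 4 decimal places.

The regression of Y on X has slope ρ·σ_Y/σ_X and passes through (μ_X, μ_Y).
E[Y | X=6.05] = 2.01 + (-0.64)·(5.16/4.98)·(6.05 − (3.37)) = 2.01 + (-0.66313)·(2.68) = 0.2328.

0.2328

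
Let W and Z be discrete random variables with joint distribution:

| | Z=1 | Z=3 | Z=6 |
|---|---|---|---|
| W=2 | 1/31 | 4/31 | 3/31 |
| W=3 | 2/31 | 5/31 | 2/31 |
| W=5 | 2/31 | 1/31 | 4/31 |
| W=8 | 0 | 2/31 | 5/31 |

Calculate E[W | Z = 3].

P(Z = 3) = 12/31.
Σ W·P over the event = 2·(4/31) + 3·(5/31) + 5·(1/31) + 8·(2/31) = 44/31.
E[W | Z = 3] = (44/31) / (12/31) = 11/3.

11/3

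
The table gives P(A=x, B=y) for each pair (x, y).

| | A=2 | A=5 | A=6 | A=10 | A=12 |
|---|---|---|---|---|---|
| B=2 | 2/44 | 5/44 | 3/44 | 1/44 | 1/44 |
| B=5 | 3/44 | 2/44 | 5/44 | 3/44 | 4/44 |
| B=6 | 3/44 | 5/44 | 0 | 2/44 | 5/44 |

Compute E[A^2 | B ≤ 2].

485/12

P(B ≤ 2) = 3/11.
Summing A^2·P(A=x,B=y) over the conditioning event gives 485/44.
E[A^2 | B ≤ 2] = (485/44) / (3/11) = 485/12.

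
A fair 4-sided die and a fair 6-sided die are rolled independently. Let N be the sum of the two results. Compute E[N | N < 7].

32/7

P(N < 7) = 7/12.
Σ over the event: 2·1/24 + 3·1/12 + 4·1/8 + 5·1/6 + 6·1/6 = 8/3.
E[N | N < 7] = (8/3) / (7/12) = 32/7.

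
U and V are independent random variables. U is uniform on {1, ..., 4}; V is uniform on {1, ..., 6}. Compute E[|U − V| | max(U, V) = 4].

Outcomes with max(U, V) = 4: (1,4), (2,4), (3,4), (4,1), (4,2), (4,3), (4,4), each with probability 1/24.
E[|U − V| | max(U, V) = 4] = (3 + 2 + 1 + 3 + 2 + 1 + 0) / 7 = 12/7.

12/7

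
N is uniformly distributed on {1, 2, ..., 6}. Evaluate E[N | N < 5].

Given N < 5, N is equally likely to be any of {1, 2, 3, 4}.
E[N | N < 5] = (1 + 2 + 3 + 4) / 4 = 5/2.

5/2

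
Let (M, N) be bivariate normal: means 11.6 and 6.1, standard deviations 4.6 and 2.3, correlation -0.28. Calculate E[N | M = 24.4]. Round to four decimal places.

4.3080

For a bivariate normal, E[N | M=x] = μ_N + ρ·(σ_N/σ_M)·(x − μ_M).
E[N | M=24.4] = 6.1 + (-0.28)·(2.3/4.6)·(24.4 − (11.6)) = 6.1 + (-0.14)·(12.8) = 4.3080.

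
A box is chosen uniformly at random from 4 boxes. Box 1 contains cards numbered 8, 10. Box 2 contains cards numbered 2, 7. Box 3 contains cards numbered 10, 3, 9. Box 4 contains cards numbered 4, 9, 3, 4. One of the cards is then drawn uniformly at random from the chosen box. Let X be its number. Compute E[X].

155/24

E[X | box 1] = (8+10)/2 = 9.
E[X | box 2] = (2+7)/2 = 9/2.
E[X | box 3] = (10+3+9)/3 = 22/3.
E[X | box 4] = (4+9+3+4)/4 = 5.
By the law of total expectation,
E[X] = (1/4)·(9) + (1/4)·(9/2) + (1/4)·(22/3) + (1/4)·(5) = 155/24.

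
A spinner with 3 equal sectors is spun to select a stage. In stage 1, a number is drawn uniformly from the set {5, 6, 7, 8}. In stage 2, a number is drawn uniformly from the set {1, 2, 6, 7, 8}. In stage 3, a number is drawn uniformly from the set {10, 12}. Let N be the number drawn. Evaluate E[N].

223/30

E[N | stage 1] = (5+6+7+8)/4 = 13/2.
E[N | stage 2] = (1+2+6+7+8)/5 = 24/5.
E[N | stage 3] = (10+12)/2 = 11.
E[N] = (1/3)·(13/2) + (1/3)·(24/5) + (1/3)·(11) = 223/30.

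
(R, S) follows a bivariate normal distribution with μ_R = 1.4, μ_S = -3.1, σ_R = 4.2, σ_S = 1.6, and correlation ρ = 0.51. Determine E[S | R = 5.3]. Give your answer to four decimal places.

-2.3423

The regression of S on R has slope ρ·σ_S/σ_R and passes through (μ_R, μ_S).
E[S | R=5.3] = -3.1 + (0.51)·(1.6/4.2)·(5.3 − (1.4)) = -3.1 + (0.19429)·(3.9) = -2.3423.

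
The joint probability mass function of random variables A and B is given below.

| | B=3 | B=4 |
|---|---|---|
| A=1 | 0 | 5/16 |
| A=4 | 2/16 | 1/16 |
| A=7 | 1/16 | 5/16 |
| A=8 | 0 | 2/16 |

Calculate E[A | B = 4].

60/13

P(B = 4) = 13/16.
Σ A·P over the event = 1·(5/16) + 4·(1/16) + 7·(5/16) + 8·(2/16) = 15/4.
E[A | B = 4] = (15/4) / (13/16) = 60/13.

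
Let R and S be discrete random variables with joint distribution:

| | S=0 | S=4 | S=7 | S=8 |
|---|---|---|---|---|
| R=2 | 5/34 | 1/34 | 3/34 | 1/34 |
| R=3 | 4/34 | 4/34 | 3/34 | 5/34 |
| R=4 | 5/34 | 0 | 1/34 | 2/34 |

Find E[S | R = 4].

P(R = 4) = 4/17.
Σ S·P over the event = 0·(5/34) + 7·(1/34) + 8·(2/34) = 23/34.
E[S | R = 4] = (23/34) / (4/17) = 23/8.

23/8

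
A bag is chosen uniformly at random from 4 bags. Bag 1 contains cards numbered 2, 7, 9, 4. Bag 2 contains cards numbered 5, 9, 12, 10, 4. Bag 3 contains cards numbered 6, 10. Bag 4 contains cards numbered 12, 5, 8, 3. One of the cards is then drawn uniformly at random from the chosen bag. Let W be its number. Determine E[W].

E[W | bag 1] = (2+7+9+4)/4 = 11/2.
E[W | bag 2] = (5+9+12+10+4)/5 = 8.
E[W | bag 3] = (6+10)/2 = 8.
E[W | bag 4] = (12+5+8+3)/4 = 7.
By the law of total expectation,
E[W] = (1/4)·(11/2) + (1/4)·(8) + (1/4)·(8) + (1/4)·(7) = 57/8.

57/8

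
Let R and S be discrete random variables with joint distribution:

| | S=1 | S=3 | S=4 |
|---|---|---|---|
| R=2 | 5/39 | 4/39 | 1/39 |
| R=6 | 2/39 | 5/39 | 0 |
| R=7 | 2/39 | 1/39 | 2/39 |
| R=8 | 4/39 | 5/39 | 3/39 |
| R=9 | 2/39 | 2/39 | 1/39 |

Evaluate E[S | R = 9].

P(R = 9) = 5/39.
Σ S·P over the event = 1·(2/39) + 3·(2/39) + 4·(1/39) = 4/13.
E[S | R = 9] = (4/13) / (5/39) = 12/5.

12/5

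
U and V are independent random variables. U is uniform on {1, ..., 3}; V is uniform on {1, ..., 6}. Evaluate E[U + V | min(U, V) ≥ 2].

P(min(U, V) ≥ 2) = 5/9.
Summing (U+V)·P(x,y) over outcomes with min(U, V) ≥ 2 gives 65/18.
E[U + V | min(U, V) ≥ 2] = (65/18) / (5/9) = 13/2.

13/2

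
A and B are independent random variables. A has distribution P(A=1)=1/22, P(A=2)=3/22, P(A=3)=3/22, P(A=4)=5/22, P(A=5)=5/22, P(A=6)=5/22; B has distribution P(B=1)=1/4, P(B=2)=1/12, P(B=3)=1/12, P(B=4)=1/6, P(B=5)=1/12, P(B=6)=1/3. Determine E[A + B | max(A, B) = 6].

P(max(A, B) = 6) = 16/33.
Summing (A+B)·P(x,y) over outcomes with max(A, B) = 6 gives 1237/264.
E[A + B | max(A, B) = 6] = (1237/264) / (16/33) = 1237/128.

1237/128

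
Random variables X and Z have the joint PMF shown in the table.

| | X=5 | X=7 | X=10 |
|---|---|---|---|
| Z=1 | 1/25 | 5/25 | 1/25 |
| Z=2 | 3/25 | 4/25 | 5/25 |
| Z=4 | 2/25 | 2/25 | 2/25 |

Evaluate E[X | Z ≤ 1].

P(Z ≤ 1) = 7/25.
Σ X·P over the event = 5·(1/25) + 7·(5/25) + 10·(1/25) = 2.
E[X | Z ≤ 1] = (2) / (7/25) = 50/7.

50/7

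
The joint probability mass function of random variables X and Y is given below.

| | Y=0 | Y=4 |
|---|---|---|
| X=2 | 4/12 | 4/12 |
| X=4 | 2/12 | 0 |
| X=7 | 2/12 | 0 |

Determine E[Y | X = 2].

P(X = 2) = 2/3.
Σ Y·P over the event = 0·(4/12) + 4·(4/12) = 4/3.
E[Y | X = 2] = (4/3) / (2/3) = 2.

2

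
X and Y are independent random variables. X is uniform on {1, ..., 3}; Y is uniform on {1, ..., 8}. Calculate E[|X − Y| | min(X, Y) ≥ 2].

P(min(X, Y) ≥ 2) = 7/12.
Summing |X−Y|·P(x,y) over outcomes with min(X, Y) ≥ 2 gives 37/24.
E[|X − Y| | min(X, Y) ≥ 2] = (37/24) / (7/12) = 37/14.

37/14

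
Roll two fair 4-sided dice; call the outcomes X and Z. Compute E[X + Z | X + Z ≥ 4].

72/13

P(X + Z ≥ 4) = 13/16.
Summing (X+Z)·P(x,y) over outcomes with X + Z ≥ 4 gives 9/2.
E[X + Z | X + Z ≥ 4] = (9/2) / (13/16) = 72/13.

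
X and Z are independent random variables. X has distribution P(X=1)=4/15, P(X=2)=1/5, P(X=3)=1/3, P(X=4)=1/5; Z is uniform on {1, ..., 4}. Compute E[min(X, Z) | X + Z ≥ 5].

P(X + Z ≥ 5) = 37/60.
Summing min(X,Z)·P(x,y) over outcomes with X + Z ≥ 5 gives 43/30.
E[min(X, Z) | X + Z ≥ 5] = (43/30) / (37/60) = 86/37.

86/37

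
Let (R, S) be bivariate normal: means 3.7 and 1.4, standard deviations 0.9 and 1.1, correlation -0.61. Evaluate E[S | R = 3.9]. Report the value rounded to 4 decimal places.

For a bivariate normal, E[S | R=x] = μ_S + ρ·(σ_S/σ_R)·(x − μ_R).
E[S | R=3.9] = 1.4 + (-0.61)·(1.1/0.9)·(3.9 − (3.7)) = 1.4 + (-0.74556)·(0.2) = 1.2509.

1.2509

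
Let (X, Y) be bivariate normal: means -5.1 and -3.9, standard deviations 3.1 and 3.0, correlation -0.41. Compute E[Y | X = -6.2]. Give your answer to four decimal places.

-3.4635

For a bivariate normal, E[Y | X=x] = μ_Y + ρ·(σ_Y/σ_X)·(x − μ_X).
E[Y | X=-6.2] = -3.9 + (-0.41)·(3.0/3.1)·(-6.2 − (-5.1)) = -3.9 + (-0.396774)·(-1.1) = -3.4635.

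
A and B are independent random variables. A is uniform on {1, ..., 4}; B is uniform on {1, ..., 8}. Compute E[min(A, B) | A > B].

Outcomes with A > B: (2,1), (3,1), (3,2), (4,1), (4,2), (4,3), each with probability 1/32.
E[min(A, B) | A > B] = (1 + 1 + 2 + 1 + 2 + 3) / 6 = 5/3.

5/3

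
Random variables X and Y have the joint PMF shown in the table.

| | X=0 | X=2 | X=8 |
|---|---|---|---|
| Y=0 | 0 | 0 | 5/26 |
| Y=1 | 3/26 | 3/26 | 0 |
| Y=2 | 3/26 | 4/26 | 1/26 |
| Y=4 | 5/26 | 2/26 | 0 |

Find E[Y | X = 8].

1/3

P(X = 8) = 3/13.
Summing Y·P(X=x,Y=y) over the conditioning event gives 1/13.
E[Y | X = 8] = (1/13) / (3/13) = 1/3.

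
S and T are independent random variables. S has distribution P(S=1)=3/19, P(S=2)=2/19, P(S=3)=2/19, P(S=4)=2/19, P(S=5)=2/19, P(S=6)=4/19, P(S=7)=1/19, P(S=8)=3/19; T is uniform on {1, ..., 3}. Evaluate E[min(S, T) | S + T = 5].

5/3

P(S + T = 5) = 2/19.
Summing min(S,T)·P(x,y) over outcomes with S + T = 5 gives 10/57.
E[min(S, T) | S + T = 5] = (10/57) / (2/19) = 5/3.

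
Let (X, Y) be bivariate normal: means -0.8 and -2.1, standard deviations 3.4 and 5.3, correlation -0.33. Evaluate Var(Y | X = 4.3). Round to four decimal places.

For a bivariate normal, Var(Y | X=x) = σ_Y²(1 − ρ²).
Var(Y | X=4.3) = (5.3)²·(1 − (-0.33)²) = 28.09·0.8911 = 25.0310.

25.0310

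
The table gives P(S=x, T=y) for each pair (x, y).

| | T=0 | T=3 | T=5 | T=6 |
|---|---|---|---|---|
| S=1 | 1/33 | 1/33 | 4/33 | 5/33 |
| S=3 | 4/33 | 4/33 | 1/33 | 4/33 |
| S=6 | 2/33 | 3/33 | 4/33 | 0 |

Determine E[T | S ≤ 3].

47/12

P(S ≤ 3) = 8/11.
Σ T·P over the event = 0·(1/33) + 3·(1/33) + 5·(4/33) + 6·(5/33) + 0·(4/33) + 3·(4/33) + 5·(1/33) + 6·(4/33) = 94/33.
E[T | S ≤ 3] = (94/33) / (8/11) = 47/12.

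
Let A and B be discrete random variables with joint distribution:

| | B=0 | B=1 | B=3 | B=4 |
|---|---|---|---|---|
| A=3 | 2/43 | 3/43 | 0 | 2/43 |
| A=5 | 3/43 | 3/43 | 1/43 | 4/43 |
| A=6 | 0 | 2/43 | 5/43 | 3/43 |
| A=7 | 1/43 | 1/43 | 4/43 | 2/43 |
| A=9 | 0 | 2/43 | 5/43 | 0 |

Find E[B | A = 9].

P(A = 9) = 7/43.
Σ B·P over the event = 1·(2/43) + 3·(5/43) = 17/43.
E[B | A = 9] = (17/43) / (7/43) = 17/7.

17/7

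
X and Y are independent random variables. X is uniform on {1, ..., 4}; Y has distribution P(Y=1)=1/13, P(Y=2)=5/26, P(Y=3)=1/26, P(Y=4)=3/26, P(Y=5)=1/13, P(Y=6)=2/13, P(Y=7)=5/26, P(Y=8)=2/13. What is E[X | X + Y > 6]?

P(X + Y > 6) = 5/8.
Summing X·P(x,y) over outcomes with X + Y > 6 gives 173/104.
E[X | X + Y > 6] = (173/104) / (5/8) = 173/65.

173/65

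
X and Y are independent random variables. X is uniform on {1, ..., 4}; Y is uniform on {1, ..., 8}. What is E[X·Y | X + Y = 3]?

Outcomes with X + Y = 3: (1,2), (2,1), each with probability 1/32.
E[X·Y | X + Y = 3] = (2 + 2) / 2 = 2.

2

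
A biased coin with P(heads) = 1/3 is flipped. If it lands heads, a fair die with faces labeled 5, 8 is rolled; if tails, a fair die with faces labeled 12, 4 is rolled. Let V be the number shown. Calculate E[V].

E[V | heads] = (5+8)/2 = 13/2.
E[V | tails] = (12+4)/2 = 8.
E[V] = (1/3)·(13/2) + (2/3)·(8) = 15/2.

15/2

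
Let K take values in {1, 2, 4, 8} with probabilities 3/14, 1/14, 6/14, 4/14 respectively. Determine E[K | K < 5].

P(K < 5) = 5/7.
Σ over the event: 1·3/14 + 2·1/14 + 4·3/7 = 29/14.
E[K | K < 5] = (29/14) / (5/7) = 29/10.

29/10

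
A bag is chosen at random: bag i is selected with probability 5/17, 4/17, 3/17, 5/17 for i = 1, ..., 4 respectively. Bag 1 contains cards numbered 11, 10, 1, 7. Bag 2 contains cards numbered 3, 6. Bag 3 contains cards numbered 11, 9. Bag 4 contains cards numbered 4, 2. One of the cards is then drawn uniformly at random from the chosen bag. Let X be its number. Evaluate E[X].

E[X | bag 1] = (11+10+1+7)/4 = 29/4.
E[X | bag 2] = (3+6)/2 = 9/2.
E[X | bag 3] = (11+9)/2 = 10.
E[X | bag 4] = (4+2)/2 = 3.
By the law of total expectation,
E[X] = (5/17)·(29/4) + (4/17)·(9/2) + (3/17)·(10) + (5/17)·(3) = 397/68.

397/68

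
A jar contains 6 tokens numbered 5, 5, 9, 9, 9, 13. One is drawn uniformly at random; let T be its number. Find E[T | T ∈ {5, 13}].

P(T ∈ {5, 13}) = 1/2.
Σ over the event: 5·1/3 + 13·1/6 = 23/6.
E[T | T ∈ {5, 13}] = (23/6) / (1/2) = 23/3.

23/3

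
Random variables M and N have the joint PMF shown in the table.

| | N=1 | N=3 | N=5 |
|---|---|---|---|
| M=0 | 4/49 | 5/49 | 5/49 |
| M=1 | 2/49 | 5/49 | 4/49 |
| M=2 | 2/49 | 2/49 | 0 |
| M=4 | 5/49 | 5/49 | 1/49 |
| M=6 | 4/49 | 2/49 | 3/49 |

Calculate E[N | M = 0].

P(M = 0) = 2/7.
Summing N·P(M=x,N=y) over the conditioning event gives 44/49.
E[N | M = 0] = (44/49) / (2/7) = 22/7.

22/7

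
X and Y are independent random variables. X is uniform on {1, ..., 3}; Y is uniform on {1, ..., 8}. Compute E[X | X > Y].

P(X > Y) = 1/8.
Summing X·P(x,y) over outcomes with X > Y gives 1/3.
E[X | X > Y] = (1/3) / (1/8) = 8/3.

8/3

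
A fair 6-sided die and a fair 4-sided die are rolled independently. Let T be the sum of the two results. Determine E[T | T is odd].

P(T is odd) = 1/2.
Σ over the event: 3·1/12 + 5·1/6 + 7·1/6 + 9·1/12 = 3.
E[T | T is odd] = (3) / (1/2) = 6.

6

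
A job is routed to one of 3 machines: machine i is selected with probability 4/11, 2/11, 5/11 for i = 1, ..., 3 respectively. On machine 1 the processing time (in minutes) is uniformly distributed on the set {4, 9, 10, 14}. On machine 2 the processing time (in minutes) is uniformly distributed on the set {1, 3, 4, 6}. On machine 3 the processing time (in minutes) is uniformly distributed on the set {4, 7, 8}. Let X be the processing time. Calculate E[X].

227/33

E[X | machine 1] = (4+9+10+14)/4 = 37/4.
E[X | machine 2] = (1+3+4+6)/4 = 7/2.
E[X | machine 3] = (4+7+8)/3 = 19/3.
By the law of total expectation,
E[X] = (4/11)·(37/4) + (2/11)·(7/2) + (5/11)·(19/3) = 227/33.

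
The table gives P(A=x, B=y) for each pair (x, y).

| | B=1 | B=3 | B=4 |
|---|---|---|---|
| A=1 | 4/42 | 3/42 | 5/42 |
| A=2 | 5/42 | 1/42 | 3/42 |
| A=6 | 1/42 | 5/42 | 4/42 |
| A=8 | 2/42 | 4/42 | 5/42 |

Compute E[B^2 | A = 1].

37/4

P(A = 1) = 2/7.
Σ B^2·P over the event = 1·(4/42) + 9·(3/42) + 16·(5/42) = 37/14.
E[B^2 | A = 1] = (37/14) / (2/7) = 37/4.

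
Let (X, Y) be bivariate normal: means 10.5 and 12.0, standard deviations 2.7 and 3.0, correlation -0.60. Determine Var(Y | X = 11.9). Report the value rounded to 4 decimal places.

5.7600

Var(Y | X=x) = (1 − ρ²)·σ_Y².
Var(Y | X=11.9) = (3.0)²·(1 − (-0.60)²) = 9·0.64 = 5.7600.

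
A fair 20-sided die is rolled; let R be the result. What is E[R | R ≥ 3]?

23/2

P(R ≥ 3) = 9/10.
E[R | R ≥ 3] = (207/20) / (9/10) = 23/2.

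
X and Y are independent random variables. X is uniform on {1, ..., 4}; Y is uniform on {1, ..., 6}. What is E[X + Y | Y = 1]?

7/2

Outcomes with Y = 1: (1,1), (2,1), (3,1), (4,1), each with probability 1/24.
E[X + Y | Y = 1] = (2 + 3 + 4 + 5) / 4 = 7/2.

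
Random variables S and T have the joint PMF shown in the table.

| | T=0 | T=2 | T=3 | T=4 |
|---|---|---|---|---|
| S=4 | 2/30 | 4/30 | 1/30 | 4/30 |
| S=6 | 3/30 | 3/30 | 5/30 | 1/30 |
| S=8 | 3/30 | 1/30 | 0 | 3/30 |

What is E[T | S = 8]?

2

P(S = 8) = 7/30.
Σ T·P over the event = 0·(3/30) + 2·(1/30) + 4·(3/30) = 7/15.
E[T | S = 8] = (7/15) / (7/30) = 2.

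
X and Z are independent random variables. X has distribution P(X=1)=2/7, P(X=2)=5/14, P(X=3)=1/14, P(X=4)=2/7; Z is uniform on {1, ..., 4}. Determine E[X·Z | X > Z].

115/19

P(X > Z) = 19/56.
Summing XZ·P(x,y) over outcomes with X > Z gives 115/56.
E[X·Z | X > Z] = (115/56) / (19/56) = 115/19.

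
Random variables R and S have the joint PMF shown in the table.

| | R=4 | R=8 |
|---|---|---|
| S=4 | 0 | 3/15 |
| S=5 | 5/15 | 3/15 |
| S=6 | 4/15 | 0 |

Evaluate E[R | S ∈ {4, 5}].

68/11

P(S ∈ {4, 5}) = 11/15.
Σ R·P over the event = 4·(5/15) + 8·(3/15) + 8·(3/15) = 68/15.
E[R | S ∈ {4, 5}] = (68/15) / (11/15) = 68/11.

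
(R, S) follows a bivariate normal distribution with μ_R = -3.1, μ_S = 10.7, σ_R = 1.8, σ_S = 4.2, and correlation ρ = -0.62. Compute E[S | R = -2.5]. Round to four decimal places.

For a bivariate normal, E[S | R=x] = μ_S + ρ·(σ_S/σ_R)·(x − μ_R).
E[S | R=-2.5] = 10.7 + (-0.62)·(4.2/1.8)·(-2.5 − (-3.1)) = 10.7 + (-1.4467)·(0.6) = 9.8320.

9.8320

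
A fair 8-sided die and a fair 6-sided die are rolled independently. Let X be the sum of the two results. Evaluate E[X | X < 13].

P(X < 13) = 15/16.
E[X | X < 13] = (43/6) / (15/16) = 344/45.

344/45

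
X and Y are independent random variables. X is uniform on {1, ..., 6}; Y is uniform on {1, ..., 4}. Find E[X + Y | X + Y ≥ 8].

Outcomes with X + Y ≥ 8: (4,4), (5,3), (5,4), (6,2), (6,3), (6,4), each with probability 1/24.
E[X + Y | X + Y ≥ 8] = (8 + 8 + 9 + 8 + 9 + 10) / 6 = 26/3.

26/3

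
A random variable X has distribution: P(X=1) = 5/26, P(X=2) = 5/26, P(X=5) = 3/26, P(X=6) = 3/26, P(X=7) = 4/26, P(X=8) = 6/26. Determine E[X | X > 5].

P(X > 5) = 1/2.
Σ over the event: 6·3/26 + 7·2/13 + 8·3/13 = 47/13.
E[X | X > 5] = (47/13) / (1/2) = 94/13.

94/13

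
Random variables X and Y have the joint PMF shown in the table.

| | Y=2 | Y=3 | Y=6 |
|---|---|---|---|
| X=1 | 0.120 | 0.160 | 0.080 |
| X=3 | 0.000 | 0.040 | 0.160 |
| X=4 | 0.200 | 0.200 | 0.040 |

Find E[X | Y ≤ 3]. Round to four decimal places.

2.7778

P(Y ≤ 3) = 0.720.
Σ X·P over the event = 1·(0.120) + 1·(0.160) + 3·(0.040) + 4·(0.200) + 4·(0.200) = 2.000.
E[X | Y ≤ 3] = (2.000) / (0.720) = 2.7778.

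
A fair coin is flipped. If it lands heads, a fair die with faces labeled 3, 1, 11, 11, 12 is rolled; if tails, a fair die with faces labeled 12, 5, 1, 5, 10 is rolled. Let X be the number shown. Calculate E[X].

71/10

E[X | heads] = (3+1+11+11+12)/5 = 38/5.
E[X | tails] = (12+5+1+5+10)/5 = 33/5.
By the law of total expectation,
E[X] = (1/2)·(38/5) + (1/2)·(33/5) = 71/10.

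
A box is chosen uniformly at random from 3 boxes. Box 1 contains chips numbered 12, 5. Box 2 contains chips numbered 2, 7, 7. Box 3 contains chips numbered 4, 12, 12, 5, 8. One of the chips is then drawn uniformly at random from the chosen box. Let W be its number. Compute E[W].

E[W | box 1] = (12+5)/2 = 17/2.
E[W | box 2] = (2+7+7)/3 = 16/3.
E[W | box 3] = (4+12+12+5+8)/5 = 41/5.
E[W] = (1/3)·(17/2) + (1/3)·(16/3) + (1/3)·(41/5) = 661/90.

661/90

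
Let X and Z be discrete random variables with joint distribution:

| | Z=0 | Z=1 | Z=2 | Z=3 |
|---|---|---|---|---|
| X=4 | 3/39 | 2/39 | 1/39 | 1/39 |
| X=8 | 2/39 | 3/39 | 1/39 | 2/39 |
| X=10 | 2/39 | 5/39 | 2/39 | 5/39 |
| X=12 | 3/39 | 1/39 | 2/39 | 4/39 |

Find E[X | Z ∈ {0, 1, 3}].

296/33

P(Z ∈ {0, 1, 3}) = 11/13.
Summing X·P(X=x,Z=y) over the conditioning event gives 296/39.
E[X | Z ∈ {0, 1, 3}] = (296/39) / (11/13) = 296/33.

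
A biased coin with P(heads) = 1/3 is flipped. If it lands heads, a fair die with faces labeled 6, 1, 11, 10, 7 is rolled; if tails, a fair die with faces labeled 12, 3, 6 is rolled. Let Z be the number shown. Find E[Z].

7

E[Z | heads] = (6+1+11+10+7)/5 = 7.
E[Z | tails] = (12+3+6)/3 = 7.
E[Z] = (1/3)·(7) + (2/3)·(7) = 7.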